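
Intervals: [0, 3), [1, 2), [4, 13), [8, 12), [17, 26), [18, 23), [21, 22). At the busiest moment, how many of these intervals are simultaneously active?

3

At 21, 3 of the intervals are simultaneously active.
No point has more.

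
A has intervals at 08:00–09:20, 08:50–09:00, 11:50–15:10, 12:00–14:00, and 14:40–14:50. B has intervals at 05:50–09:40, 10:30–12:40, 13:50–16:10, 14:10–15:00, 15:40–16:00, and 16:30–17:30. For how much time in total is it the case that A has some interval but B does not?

1 h 10 min

Merge the first list: 08:00-09:20, 11:50-15:10.
Merge the second list: 05:50-09:40, 10:30-12:40, 13:50-16:10, 16:30-17:30.
A \ B = 12:40-13:50.
Total: 1 h 10 min.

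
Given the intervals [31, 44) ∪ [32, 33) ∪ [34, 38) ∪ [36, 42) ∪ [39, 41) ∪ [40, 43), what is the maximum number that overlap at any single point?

At 40, 4 of the intervals are simultaneously active.
No point has more.

4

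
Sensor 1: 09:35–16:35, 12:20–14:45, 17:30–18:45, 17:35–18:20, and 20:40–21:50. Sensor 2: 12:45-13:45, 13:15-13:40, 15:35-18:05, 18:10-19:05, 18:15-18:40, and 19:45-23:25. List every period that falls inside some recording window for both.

12:45–13:45, 15:35–16:35, 17:30–18:05, 18:10–18:45, 20:40–21:50

Merge the first list: 09:35–16:35, 17:30–18:45, 20:40–21:50.
Merge the second list: 12:45–13:45, 15:35–18:05, 18:10–19:05, 19:45–23:25.
09:35–16:35 meets the second set on 12:45–13:45, 15:35–16:35.
17:30–18:45 meets the second set on 17:30–18:05, 18:10–18:45.
20:40–21:50 meets the second set on 20:40–21:50.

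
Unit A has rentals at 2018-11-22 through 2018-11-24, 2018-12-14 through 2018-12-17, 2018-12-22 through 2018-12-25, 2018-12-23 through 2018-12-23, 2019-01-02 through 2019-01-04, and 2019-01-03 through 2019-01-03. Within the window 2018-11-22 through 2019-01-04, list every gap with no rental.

The merged coverage is 2018-11-22 through 2018-11-24, 2018-12-14 through 2018-12-17, 2018-12-22 through 2018-12-25, 2019-01-02 through 2019-01-04.
Gaps within 2018-11-22 through 2019-01-04: 2018-11-25 through 2018-12-13, 2018-12-18 through 2018-12-21, 2018-12-26 through 2019-01-01.

2018-11-25 through 2018-12-13, 2018-12-18 through 2018-12-21, 2018-12-26 through 2019-01-01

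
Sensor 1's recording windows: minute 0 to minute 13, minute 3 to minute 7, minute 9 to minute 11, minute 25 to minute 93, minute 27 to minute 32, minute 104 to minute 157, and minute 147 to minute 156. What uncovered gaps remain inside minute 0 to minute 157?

After merging, the occupied span is minute 0 to minute 13, minute 25 to minute 93, minute 104 to minute 157.
Gaps within minute 0 to minute 157: minute 13 to minute 25, minute 93 to minute 104.

minute 13 to minute 25, minute 93 to minute 104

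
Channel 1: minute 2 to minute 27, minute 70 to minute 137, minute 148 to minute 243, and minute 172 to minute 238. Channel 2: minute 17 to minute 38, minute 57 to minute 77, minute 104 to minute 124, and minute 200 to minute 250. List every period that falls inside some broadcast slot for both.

minute 17 to minute 27, minute 70 to minute 77, minute 104 to minute 124, minute 200 to minute 243

A, merged: minute 2 to minute 27, minute 70 to minute 137, minute 148 to minute 243.
minute 2 to minute 27 overlaps B on minute 17 to minute 27.
minute 70 to minute 137 overlaps B on minute 70 to minute 77, minute 104 to minute 124.
minute 148 to minute 243 overlaps B on minute 200 to minute 243.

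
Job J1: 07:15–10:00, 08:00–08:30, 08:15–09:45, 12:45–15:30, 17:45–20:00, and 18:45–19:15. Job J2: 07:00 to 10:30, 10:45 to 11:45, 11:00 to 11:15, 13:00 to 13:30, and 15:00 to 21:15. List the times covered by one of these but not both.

07:00–07:15, 10:00–10:30, 10:45–11:45, 12:45–13:00, 13:30–15:00, 15:30–17:45, 20:00–21:15

A, merged: 07:15–10:00, 12:45–15:30, 17:45–20:00.
B, merged: 07:00–10:30, 10:45–11:45, 13:00–13:30, 15:00–21:15.
Only in the first: 12:45–13:00, 13:30–15:00.
Only in the second: 07:00–07:15, 10:00–10:30, 10:45–11:45, 15:30–17:45, 20:00–21:15.
Together these are the periods covered by exactly one.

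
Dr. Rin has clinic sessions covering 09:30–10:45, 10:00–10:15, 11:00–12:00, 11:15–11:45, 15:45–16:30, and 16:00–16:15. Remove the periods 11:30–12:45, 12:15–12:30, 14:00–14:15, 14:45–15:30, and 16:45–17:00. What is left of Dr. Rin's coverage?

09:30–10:45, 11:00–11:30, 15:45–16:30

A, merged: 09:30–10:45, 11:00–12:00, 15:45–16:30.
B, merged: 11:30–12:45, 14:00–14:15, 14:45–15:30, 16:45–17:00.
09:30–10:45: nothing removed.
11:00–12:00 \ B = 11:00–11:30.
15:45–16:30: nothing removed.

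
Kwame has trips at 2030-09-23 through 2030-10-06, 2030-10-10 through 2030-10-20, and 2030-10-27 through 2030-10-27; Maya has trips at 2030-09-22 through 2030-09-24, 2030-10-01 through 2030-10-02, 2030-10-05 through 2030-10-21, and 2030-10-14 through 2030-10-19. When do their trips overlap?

2030-09-23 through 2030-09-24, 2030-10-01 through 2030-10-02, 2030-10-05 through 2030-10-06, 2030-10-10 through 2030-10-20

B, merged: 2030-09-22 through 2030-09-24, 2030-10-01 through 2030-10-02, 2030-10-05 through 2030-10-21.
2030-09-23 through 2030-10-06 overlaps B on 2030-09-23 through 2030-09-24, 2030-10-01 through 2030-10-02, 2030-10-05 through 2030-10-06.
2030-10-10 through 2030-10-20 overlaps B on 2030-10-10 through 2030-10-20.
2030-10-27 through 2030-10-27 falls entirely outside B.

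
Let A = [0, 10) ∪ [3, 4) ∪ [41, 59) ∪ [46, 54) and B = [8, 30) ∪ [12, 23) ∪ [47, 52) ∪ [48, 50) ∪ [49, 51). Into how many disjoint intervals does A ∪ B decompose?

2

A, merged: [0, 10), [41, 59).
B, merged: [8, 30), [47, 52).
A ∪ B = [0, 30), [41, 59).
That is 2 disjoint pieces.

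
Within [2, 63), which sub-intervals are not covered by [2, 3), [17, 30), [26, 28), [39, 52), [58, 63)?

[3, 17) ∪ [30, 39) ∪ [52, 58)

The merged coverage is [2, 3), [17, 30), [39, 52), [58, 63).
Uncovered inside [2, 63): [3, 17), [30, 39), [52, 58).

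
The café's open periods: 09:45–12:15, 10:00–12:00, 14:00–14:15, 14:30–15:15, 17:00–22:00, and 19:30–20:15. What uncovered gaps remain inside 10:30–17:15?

12:15–14:00, 14:15–14:30, 15:15–17:00

Covered (merged): 09:45–12:15, 14:00–14:15, 14:30–15:15, 17:00–22:00.
Gaps within 10:30–17:15: 12:15–14:00, 14:15–14:30, 15:15–17:00.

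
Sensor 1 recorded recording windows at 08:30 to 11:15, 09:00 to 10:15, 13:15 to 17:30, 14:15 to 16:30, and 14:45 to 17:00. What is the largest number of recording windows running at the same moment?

At 14:45, 3 of the intervals are simultaneously active.
No point has more.

3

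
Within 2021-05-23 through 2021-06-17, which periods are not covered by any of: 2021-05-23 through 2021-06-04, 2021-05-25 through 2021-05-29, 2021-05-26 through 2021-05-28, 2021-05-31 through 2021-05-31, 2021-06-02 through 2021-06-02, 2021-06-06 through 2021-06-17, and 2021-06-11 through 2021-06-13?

2021-06-05 through 2021-06-05

Covered (merged): 2021-05-23 through 2021-06-04, 2021-06-06 through 2021-06-17.
Complement within 2021-05-23 through 2021-06-17: 2021-06-05 through 2021-06-05.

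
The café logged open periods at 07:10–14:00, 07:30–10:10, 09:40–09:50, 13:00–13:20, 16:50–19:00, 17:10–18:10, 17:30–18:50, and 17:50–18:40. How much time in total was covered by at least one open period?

Merged: 07:10-14:00, 16:50-19:00.
Lengths: 6 h 50 min + 2 h 10 min = 9 h.

9 h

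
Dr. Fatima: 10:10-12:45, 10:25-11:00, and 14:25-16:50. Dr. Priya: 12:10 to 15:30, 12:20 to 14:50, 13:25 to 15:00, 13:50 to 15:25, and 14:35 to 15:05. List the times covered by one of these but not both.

A, merged: 10:10-12:45, 14:25-16:50.
B, merged: 12:10-15:30.
A but not B: 10:10-12:10, 15:30-16:50.
B but not A: 12:45-14:25.
Combining gives A △ B.

10:10-12:10, 12:45-14:25, 15:30-16:50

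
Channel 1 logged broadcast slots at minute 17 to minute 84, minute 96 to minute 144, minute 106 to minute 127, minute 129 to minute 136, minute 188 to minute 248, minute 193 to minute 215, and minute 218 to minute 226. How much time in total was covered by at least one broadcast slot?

175 minutes

Merged: minute 17 to minute 84, minute 96 to minute 144, minute 188 to minute 248.
Lengths: 67 minutes + 48 minutes + 60 minutes = 175 minutes.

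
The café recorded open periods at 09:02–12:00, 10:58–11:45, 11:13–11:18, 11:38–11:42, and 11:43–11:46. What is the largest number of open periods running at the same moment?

Sweep endpoints in order; track running count of active intervals.
Peak of 3 reached at 11:13.

3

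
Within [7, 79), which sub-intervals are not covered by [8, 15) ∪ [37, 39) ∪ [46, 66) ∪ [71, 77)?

After merging, the occupied span is [8, 15), [37, 39), [46, 66), [71, 77).
Uncovered inside [7, 79): [7, 8), [15, 37), [39, 46), [66, 71), [77, 79).

[7, 8) ∪ [15, 37) ∪ [39, 46) ∪ [66, 71) ∪ [77, 79)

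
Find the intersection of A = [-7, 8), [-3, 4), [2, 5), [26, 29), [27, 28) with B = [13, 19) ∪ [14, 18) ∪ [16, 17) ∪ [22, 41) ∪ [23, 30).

[26, 29)

First set merges to [-7, 8), [26, 29).
Second set merges to [13, 19), [22, 41).
[-7, 8) falls entirely outside B.
[26, 29) overlaps B on [26, 29).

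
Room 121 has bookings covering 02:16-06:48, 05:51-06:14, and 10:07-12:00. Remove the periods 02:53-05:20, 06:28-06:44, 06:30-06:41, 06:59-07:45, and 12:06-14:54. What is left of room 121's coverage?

First set merges to 02:16–06:48, 10:07–12:00.
Second set merges to 02:53–05:20, 06:28–06:44, 06:59–07:45, 12:06–14:54.
02:16–06:48 with B removed leaves 02:16–02:53, 05:20–06:28, 06:44–06:48.
10:07–12:00 is untouched.

02:16–02:53, 05:20–06:28, 06:44–06:48, 10:07–12:00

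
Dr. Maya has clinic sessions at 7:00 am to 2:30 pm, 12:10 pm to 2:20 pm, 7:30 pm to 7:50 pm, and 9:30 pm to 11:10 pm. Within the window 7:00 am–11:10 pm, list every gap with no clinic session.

The merged coverage is 7:00 am–2:30 pm, 7:30 pm–7:50 pm, 9:30 pm–11:10 pm.
Complement within 7:00 am–11:10 pm: 2:30 pm–7:30 pm, 7:50 pm–9:30 pm.

2:30 pm–7:30 pm, 7:50 pm–9:30 pm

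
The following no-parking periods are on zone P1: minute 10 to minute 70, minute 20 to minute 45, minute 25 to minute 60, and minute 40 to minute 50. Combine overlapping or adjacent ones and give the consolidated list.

minute 20 to minute 45 overlaps/touches minute 10 to minute 70 → extend to minute 10 to minute 70.
minute 25 to minute 60 overlaps/touches minute 10 to minute 70 → extend to minute 10 to minute 70.
minute 40 to minute 50 overlaps/touches minute 10 to minute 70 → extend to minute 10 to minute 70.

minute 10 to minute 70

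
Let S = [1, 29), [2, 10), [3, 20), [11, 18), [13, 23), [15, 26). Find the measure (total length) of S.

Merged: [1, 29).
Length: 28.

28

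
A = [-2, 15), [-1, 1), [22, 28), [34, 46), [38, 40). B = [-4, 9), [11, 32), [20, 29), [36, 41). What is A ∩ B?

[-2, 9) ∪ [11, 15) ∪ [22, 28) ∪ [36, 41)

A, merged: [-2, 15), [22, 28), [34, 46).
B, merged: [-4, 9), [11, 32), [36, 41).
[-2, 15) ∩ B → [-2, 9), [11, 15).
[22, 28) ∩ B → [22, 28).
[34, 46) ∩ B → [36, 41).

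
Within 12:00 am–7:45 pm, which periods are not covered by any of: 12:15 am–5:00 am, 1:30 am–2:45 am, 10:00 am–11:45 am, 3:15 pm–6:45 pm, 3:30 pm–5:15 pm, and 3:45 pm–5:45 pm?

12:00 am-12:15 am, 5:00 am-10:00 am, 11:45 am-3:15 pm, 6:45 pm-7:45 pm

The merged coverage is 12:15 am-5:00 am, 10:00 am-11:45 am, 3:15 pm-6:45 pm.
Uncovered inside 12:00 am-7:45 pm: 12:00 am-12:15 am, 5:00 am-10:00 am, 11:45 am-3:15 pm, 6:45 pm-7:45 pm.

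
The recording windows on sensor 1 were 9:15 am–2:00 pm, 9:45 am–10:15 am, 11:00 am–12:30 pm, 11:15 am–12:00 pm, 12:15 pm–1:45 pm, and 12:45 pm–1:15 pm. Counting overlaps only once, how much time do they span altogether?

Merged: 9:15 am-2:00 pm.
Length: 4 h 45 min.

4 h 45 min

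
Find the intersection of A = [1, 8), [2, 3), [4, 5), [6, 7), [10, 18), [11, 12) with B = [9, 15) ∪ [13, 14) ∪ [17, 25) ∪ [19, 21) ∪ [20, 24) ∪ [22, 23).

[10, 15) ∪ [17, 18)

Merge the first list: [1, 8), [10, 18).
Merge the second list: [9, 15), [17, 25).
[1, 8): no overlap with the second set.
[10, 18) meets the second set on [10, 15), [17, 18).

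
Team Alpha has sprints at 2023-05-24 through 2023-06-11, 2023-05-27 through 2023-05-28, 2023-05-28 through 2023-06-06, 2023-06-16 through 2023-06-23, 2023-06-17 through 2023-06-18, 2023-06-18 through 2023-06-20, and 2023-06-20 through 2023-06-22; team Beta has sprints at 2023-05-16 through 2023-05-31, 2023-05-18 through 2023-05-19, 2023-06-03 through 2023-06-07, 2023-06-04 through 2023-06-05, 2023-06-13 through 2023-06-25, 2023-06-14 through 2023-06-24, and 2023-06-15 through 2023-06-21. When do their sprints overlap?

2023-05-24 through 2023-05-31, 2023-06-03 through 2023-06-07, 2023-06-16 through 2023-06-23

First set merges to 2023-05-24 through 2023-06-11, 2023-06-16 through 2023-06-23.
Second set merges to 2023-05-16 through 2023-05-31, 2023-06-03 through 2023-06-07, 2023-06-13 through 2023-06-25.
2023-05-24 through 2023-06-11 overlaps B on 2023-05-24 through 2023-05-31, 2023-06-03 through 2023-06-07.
2023-06-16 through 2023-06-23 overlaps B on 2023-06-16 through 2023-06-23.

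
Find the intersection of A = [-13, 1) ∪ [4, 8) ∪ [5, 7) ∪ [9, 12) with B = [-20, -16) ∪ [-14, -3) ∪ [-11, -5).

[-13, -3)

Merge the first list: [-13, 1), [4, 8), [9, 12).
Merge the second list: [-20, -16), [-14, -3).
[-13, 1) meets the second set on [-13, -3).
[4, 8): no overlap with the second set.
[9, 12): no overlap with the second set.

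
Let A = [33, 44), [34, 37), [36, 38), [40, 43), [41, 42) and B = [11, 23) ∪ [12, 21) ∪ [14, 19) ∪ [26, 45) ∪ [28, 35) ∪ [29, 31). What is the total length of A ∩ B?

First set merges to [33, 44).
Second set merges to [11, 23), [26, 45).
A ∩ B = [33, 44).
Total: 11.

11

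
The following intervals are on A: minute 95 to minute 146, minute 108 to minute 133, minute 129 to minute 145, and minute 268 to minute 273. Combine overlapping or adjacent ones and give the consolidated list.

minute 108 to minute 133 overlaps/touches minute 95 to minute 146 → extend to minute 95 to minute 146.
minute 129 to minute 145 overlaps/touches minute 95 to minute 146 → extend to minute 95 to minute 146.
minute 268 to minute 273 is disjoint → start new block.

minute 95 to minute 146, minute 268 to minute 273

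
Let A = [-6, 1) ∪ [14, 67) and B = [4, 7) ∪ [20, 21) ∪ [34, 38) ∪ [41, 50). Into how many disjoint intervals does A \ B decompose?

5

A \ B = [-6, 1), [14, 20), [21, 34), [38, 41), [50, 67).
That is 5 disjoint pieces.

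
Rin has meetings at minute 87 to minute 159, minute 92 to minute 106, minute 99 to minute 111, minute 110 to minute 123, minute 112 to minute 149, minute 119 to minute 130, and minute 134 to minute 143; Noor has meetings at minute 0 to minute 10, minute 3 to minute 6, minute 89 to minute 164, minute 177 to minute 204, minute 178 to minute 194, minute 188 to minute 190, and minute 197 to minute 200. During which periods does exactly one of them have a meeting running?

minute 0 to minute 10, minute 87 to minute 89, minute 159 to minute 164, minute 177 to minute 204

Merge the first list: minute 87 to minute 159.
Merge the second list: minute 0 to minute 10, minute 89 to minute 164, minute 177 to minute 204.
Only in the first: minute 87 to minute 89.
Only in the second: minute 0 to minute 10, minute 159 to minute 164, minute 177 to minute 204.
Together these are the periods covered by exactly one.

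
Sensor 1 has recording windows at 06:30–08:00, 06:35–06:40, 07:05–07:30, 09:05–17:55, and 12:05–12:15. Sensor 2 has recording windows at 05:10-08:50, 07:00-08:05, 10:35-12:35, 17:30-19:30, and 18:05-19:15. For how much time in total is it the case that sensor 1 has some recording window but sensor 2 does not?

A, merged: 06:30–08:00, 09:05–17:55.
B, merged: 05:10–08:50, 10:35–12:35, 17:30–19:30.
A \ B = 09:05–10:35, 12:35–17:30.
Total: 1 h 30 min + 4 h 55 min = 6 h 25 min.

6 h 25 min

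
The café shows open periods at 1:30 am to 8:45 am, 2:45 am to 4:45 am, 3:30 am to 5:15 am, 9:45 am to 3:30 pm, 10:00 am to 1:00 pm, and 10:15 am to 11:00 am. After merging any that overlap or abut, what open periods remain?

1:30 am–8:45 am, 9:45 am–3:30 pm

2:45 am–4:45 am overlaps/touches 1:30 am–8:45 am → extend to 1:30 am–8:45 am.
3:30 am–5:15 am overlaps/touches 1:30 am–8:45 am → extend to 1:30 am–8:45 am.
9:45 am–3:30 pm is disjoint → start new block.
10:00 am–1:00 pm overlaps/touches 9:45 am–3:30 pm → extend to 9:45 am–3:30 pm.
10:15 am–11:00 am overlaps/touches 9:45 am–3:30 pm → extend to 9:45 am–3:30 pm.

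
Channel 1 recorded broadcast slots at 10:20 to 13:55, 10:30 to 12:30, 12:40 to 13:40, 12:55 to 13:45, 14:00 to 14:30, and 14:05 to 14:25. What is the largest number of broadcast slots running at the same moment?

At 12:55, 3 of the intervals are simultaneously active.
No point has more.

3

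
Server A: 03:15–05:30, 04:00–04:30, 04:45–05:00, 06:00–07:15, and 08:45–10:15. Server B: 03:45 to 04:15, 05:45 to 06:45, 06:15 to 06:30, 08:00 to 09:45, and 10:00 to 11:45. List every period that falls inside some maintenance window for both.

A, merged: 03:15–05:30, 06:00–07:15, 08:45–10:15.
B, merged: 03:45–04:15, 05:45–06:45, 08:00–09:45, 10:00–11:45.
03:15–05:30 meets the second set on 03:45–04:15.
06:00–07:15 meets the second set on 06:00–06:45.
08:45–10:15 meets the second set on 08:45–09:45, 10:00–10:15.

03:45–04:15, 06:00–06:45, 08:45–09:45, 10:00–10:15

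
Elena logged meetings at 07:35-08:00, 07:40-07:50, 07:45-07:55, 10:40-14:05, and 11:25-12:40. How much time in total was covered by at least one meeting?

3 h 50 min

Merged: 07:35–08:00, 10:40–14:05.
Lengths: 25 min + 3 h 25 min = 3 h 50 min.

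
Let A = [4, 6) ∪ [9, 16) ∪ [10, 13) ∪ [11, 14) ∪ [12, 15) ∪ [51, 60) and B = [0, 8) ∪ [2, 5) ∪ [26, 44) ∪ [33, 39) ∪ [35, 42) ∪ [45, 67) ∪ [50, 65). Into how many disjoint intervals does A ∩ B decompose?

A, merged: [4, 6), [9, 16), [51, 60).
B, merged: [0, 8), [26, 44), [45, 67).
A ∩ B = [4, 6), [51, 60).
That is 2 disjoint pieces.

2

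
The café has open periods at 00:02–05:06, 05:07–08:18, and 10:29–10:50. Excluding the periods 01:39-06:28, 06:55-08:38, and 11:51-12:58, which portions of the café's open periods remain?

00:02–01:39, 06:28–06:55, 10:29–10:50

00:02–05:06 minus B → 00:02–01:39.
05:07–08:18 minus B → 06:28–06:55.
10:29–10:50: no B overlap → unchanged.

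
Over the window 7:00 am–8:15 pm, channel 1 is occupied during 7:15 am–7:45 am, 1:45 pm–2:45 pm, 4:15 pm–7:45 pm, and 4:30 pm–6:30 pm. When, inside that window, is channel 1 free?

7:00 am–7:15 am, 7:45 am–1:45 pm, 2:45 pm–4:15 pm, 7:45 pm–8:15 pm

After merging, the occupied span is 7:15 am–7:45 am, 1:45 pm–2:45 pm, 4:15 pm–7:45 pm.
Complement within 7:00 am–8:15 pm: 7:00 am–7:15 am, 7:45 am–1:45 pm, 2:45 pm–4:15 pm, 7:45 pm–8:15 pm.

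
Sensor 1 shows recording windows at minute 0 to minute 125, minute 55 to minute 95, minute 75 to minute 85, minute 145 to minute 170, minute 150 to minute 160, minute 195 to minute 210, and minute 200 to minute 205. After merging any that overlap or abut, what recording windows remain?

minute 0 to minute 125, minute 145 to minute 170, minute 195 to minute 210

minute 55 to minute 95 overlaps/touches minute 0 to minute 125 → extend to minute 0 to minute 125.
minute 75 to minute 85 overlaps/touches minute 0 to minute 125 → extend to minute 0 to minute 125.
minute 145 to minute 170 is disjoint → start new block.
minute 150 to minute 160 overlaps/touches minute 145 to minute 170 → extend to minute 145 to minute 170.
minute 195 to minute 210 is disjoint → start new block.
minute 200 to minute 205 overlaps/touches minute 195 to minute 210 → extend to minute 195 to minute 210.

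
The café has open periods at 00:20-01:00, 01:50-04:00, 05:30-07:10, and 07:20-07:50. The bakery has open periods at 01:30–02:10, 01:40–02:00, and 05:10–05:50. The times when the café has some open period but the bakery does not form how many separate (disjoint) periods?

B, merged: 01:30–02:10, 05:10–05:50.
A \ B = 00:20–01:00, 02:10–04:00, 05:50–07:10, 07:20–07:50.
That is 4 disjoint pieces.

4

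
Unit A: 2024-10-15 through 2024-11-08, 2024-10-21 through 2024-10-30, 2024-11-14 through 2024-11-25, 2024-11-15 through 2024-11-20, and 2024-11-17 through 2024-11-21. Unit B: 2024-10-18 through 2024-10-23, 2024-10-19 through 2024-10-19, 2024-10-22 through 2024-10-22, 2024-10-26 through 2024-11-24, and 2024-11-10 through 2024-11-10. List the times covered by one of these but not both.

2024-10-15 through 2024-10-17, 2024-10-24 through 2024-10-25, 2024-11-09 through 2024-11-13, 2024-11-25 through 2024-11-25

A, merged: 2024-10-15 through 2024-11-08, 2024-11-14 through 2024-11-25.
B, merged: 2024-10-18 through 2024-10-23, 2024-10-26 through 2024-11-24.
A \ B = 2024-10-15 through 2024-10-17, 2024-10-24 through 2024-10-25, 2024-11-25 through 2024-11-25.
B \ A = 2024-11-09 through 2024-11-13.
Union of the two gives the symmetric difference.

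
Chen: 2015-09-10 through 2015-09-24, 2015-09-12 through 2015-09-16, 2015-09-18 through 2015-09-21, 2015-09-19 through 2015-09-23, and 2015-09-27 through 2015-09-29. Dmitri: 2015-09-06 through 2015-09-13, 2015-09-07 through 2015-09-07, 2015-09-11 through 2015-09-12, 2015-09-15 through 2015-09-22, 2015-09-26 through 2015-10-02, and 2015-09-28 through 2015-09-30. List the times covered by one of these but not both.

2015-09-06 through 2015-09-09, 2015-09-14 through 2015-09-14, 2015-09-23 through 2015-09-24, 2015-09-26 through 2015-09-26, 2015-09-30 through 2015-10-02

Merge the first list: 2015-09-10 through 2015-09-24, 2015-09-27 through 2015-09-29.
Merge the second list: 2015-09-06 through 2015-09-13, 2015-09-15 through 2015-09-22, 2015-09-26 through 2015-10-02.
A but not B: 2015-09-14 through 2015-09-14, 2015-09-23 through 2015-09-24.
B but not A: 2015-09-06 through 2015-09-09, 2015-09-26 through 2015-09-26, 2015-09-30 through 2015-10-02.
Combining gives A △ B.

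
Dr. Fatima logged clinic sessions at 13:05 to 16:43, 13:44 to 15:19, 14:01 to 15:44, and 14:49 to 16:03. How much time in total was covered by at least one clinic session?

3 h 38 min

Merged: 13:05-16:43.
Length: 3 h 38 min.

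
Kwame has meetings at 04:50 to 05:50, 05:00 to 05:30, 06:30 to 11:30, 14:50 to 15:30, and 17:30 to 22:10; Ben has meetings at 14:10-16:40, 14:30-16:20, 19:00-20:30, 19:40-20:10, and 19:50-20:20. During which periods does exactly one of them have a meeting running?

First set merges to 04:50-05:50, 06:30-11:30, 14:50-15:30, 17:30-22:10.
Second set merges to 14:10-16:40, 19:00-20:30.
A \ B = 04:50-05:50, 06:30-11:30, 17:30-19:00, 20:30-22:10.
B \ A = 14:10-14:50, 15:30-16:40.
Union of the two gives the symmetric difference.

04:50-05:50, 06:30-11:30, 14:10-14:50, 15:30-16:40, 17:30-19:00, 20:30-22:10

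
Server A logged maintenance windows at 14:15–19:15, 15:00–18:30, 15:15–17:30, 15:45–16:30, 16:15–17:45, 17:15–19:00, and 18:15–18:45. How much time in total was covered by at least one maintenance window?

Merged: 14:15-19:15.
Length: 5 h.

5 h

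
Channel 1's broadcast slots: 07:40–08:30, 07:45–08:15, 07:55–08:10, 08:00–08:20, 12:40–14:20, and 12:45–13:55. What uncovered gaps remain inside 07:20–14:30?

07:20–07:40, 08:30–12:40, 14:20–14:30

Covered (merged): 07:40–08:30, 12:40–14:20.
Complement within 07:20–14:30: 07:20–07:40, 08:30–12:40, 14:20–14:30.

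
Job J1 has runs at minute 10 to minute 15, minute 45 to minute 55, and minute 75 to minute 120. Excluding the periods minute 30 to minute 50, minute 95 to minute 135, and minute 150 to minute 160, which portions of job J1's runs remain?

minute 10 to minute 15, minute 50 to minute 55, minute 75 to minute 95

minute 10 to minute 15: nothing removed.
minute 45 to minute 55 \ B = minute 50 to minute 55.
minute 75 to minute 120 \ B = minute 75 to minute 95.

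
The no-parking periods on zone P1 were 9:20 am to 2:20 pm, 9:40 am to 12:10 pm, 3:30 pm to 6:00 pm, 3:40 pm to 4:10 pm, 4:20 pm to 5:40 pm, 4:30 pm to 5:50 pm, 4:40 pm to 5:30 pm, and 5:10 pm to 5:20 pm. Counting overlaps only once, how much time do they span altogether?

7 h 30 min

Merged: 9:20 am–2:20 pm, 3:30 pm–6:00 pm.
Lengths: 5 h + 2 h 30 min = 7 h 30 min.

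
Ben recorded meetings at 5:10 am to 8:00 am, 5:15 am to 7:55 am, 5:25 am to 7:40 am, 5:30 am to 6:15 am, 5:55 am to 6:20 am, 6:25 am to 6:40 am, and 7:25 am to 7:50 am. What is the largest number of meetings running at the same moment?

At 5:55 am, 5 of the intervals are simultaneously active.
No point has more.

5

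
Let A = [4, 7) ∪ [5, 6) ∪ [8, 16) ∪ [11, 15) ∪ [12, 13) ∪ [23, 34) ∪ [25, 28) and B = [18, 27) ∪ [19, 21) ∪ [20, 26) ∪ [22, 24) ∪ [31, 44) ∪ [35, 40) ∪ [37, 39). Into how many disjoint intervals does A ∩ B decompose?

A, merged: [4, 7), [8, 16), [23, 34).
B, merged: [18, 27), [31, 44).
A ∩ B = [23, 27), [31, 34).
That is 2 disjoint pieces.

2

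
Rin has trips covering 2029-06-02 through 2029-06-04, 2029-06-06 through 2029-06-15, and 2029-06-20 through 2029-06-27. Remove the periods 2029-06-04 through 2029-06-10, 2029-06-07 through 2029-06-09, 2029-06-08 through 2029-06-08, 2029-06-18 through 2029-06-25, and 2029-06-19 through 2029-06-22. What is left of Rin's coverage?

2029-06-02 through 2029-06-03, 2029-06-11 through 2029-06-15, 2029-06-26 through 2029-06-27

B, merged: 2029-06-04 through 2029-06-10, 2029-06-18 through 2029-06-25.
2029-06-02 through 2029-06-04 with B removed leaves 2029-06-02 through 2029-06-03.
2029-06-06 through 2029-06-15 with B removed leaves 2029-06-11 through 2029-06-15.
2029-06-20 through 2029-06-27 with B removed leaves 2029-06-26 through 2029-06-27.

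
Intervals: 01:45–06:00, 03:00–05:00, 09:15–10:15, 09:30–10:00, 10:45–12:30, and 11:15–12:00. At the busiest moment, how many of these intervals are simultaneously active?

Walk the sorted start/end points keeping a running depth.
The depth first hits 2 at 03:00.

2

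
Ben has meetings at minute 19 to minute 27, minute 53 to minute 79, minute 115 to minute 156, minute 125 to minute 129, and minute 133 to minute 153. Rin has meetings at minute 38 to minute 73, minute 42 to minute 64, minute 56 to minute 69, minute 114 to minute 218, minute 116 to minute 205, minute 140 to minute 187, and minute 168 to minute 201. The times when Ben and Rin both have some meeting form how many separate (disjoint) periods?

Merge the first list: minute 19 to minute 27, minute 53 to minute 79, minute 115 to minute 156.
Merge the second list: minute 38 to minute 73, minute 114 to minute 218.
A ∩ B = minute 53 to minute 73, minute 115 to minute 156.
That is 2 disjoint pieces.

2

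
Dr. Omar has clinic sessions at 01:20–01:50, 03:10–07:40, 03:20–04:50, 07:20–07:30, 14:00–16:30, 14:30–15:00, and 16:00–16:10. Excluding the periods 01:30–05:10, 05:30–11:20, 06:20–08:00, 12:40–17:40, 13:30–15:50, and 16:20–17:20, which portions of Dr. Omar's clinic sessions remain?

First set merges to 01:20-01:50, 03:10-07:40, 14:00-16:30.
Second set merges to 01:30-05:10, 05:30-11:20, 12:40-17:40.
01:20-01:50 minus B → 01:20-01:30.
03:10-07:40 minus B → 05:10-05:30.
14:00-16:30: fully covered by B → removed.

01:20-01:30, 05:10-05:30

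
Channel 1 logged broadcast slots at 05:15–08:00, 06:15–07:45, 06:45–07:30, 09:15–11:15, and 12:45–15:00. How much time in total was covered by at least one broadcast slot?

Merged: 05:15–08:00, 09:15–11:15, 12:45–15:00.
Lengths: 2 h 45 min + 2 h + 2 h 15 min = 7 h.

7 h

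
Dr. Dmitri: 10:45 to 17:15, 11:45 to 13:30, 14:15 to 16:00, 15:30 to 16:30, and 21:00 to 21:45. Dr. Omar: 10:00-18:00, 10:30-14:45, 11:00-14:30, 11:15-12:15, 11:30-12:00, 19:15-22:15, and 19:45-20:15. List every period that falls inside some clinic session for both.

Merge the first list: 10:45–17:15, 21:00–21:45.
Merge the second list: 10:00–18:00, 19:15–22:15.
10:45–17:15 ∩ B → 10:45–17:15.
21:00–21:45 ∩ B → 21:00–21:45.

10:45–17:15, 21:00–21:45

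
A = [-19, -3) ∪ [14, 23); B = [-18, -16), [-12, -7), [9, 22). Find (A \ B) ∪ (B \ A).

[-19, -18) ∪ [-16, -12) ∪ [-7, -3) ∪ [9, 14) ∪ [22, 23)

A but not B: [-19, -18), [-16, -12), [-7, -3), [22, 23).
B but not A: [9, 14).
Combining gives A △ B.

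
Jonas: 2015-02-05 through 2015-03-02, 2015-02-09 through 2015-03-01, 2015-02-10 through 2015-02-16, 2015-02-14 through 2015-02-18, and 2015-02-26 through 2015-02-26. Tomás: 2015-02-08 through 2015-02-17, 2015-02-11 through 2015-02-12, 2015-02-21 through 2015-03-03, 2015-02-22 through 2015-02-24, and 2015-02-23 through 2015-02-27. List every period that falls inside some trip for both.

2015-02-08 through 2015-02-17, 2015-02-21 through 2015-03-02

Merge the first list: 2015-02-05 through 2015-03-02.
Merge the second list: 2015-02-08 through 2015-02-17, 2015-02-21 through 2015-03-03.
2015-02-05 through 2015-03-02 meets the second set on 2015-02-08 through 2015-02-17, 2015-02-21 through 2015-03-02.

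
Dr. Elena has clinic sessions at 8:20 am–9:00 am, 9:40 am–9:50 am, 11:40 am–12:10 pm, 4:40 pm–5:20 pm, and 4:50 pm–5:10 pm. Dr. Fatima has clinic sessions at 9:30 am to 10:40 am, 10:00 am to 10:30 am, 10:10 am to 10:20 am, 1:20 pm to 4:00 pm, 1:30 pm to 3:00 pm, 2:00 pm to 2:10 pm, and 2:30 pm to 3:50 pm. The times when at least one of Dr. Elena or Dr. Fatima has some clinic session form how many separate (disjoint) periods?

5

Merge the first list: 8:20 am–9:00 am, 9:40 am–9:50 am, 11:40 am–12:10 pm, 4:40 pm–5:20 pm.
Merge the second list: 9:30 am–10:40 am, 1:20 pm–4:00 pm.
A ∪ B = 8:20 am–9:00 am, 9:30 am–10:40 am, 11:40 am–12:10 pm, 1:20 pm–4:00 pm, 4:40 pm–5:20 pm.
That is 5 disjoint pieces.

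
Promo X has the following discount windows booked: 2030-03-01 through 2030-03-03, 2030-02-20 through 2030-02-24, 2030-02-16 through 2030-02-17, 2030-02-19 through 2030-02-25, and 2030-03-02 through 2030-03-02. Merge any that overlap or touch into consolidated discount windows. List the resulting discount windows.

Sort by start: 2030-02-16 through 2030-02-17, 2030-02-19 through 2030-02-25, 2030-02-20 through 2030-02-24, 2030-03-01 through 2030-03-03, 2030-03-02 through 2030-03-02.
2030-02-19 through 2030-02-25 is disjoint → start new block.
2030-02-20 through 2030-02-24 overlaps/touches 2030-02-19 through 2030-02-25 → extend to 2030-02-19 through 2030-02-25.
2030-03-01 through 2030-03-03 is disjoint → start new block.
2030-03-02 through 2030-03-02 overlaps/touches 2030-03-01 through 2030-03-03 → extend to 2030-03-01 through 2030-03-03.

2030-02-16 through 2030-02-17, 2030-02-19 through 2030-02-25, 2030-03-01 through 2030-03-03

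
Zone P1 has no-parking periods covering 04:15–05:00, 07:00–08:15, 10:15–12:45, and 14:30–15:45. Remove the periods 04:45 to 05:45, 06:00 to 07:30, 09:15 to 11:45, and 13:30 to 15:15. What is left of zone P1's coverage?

04:15-04:45, 07:30-08:15, 11:45-12:45, 15:15-15:45

04:15-05:00 \ B = 04:15-04:45.
07:00-08:15 \ B = 07:30-08:15.
10:15-12:45 \ B = 11:45-12:45.
14:30-15:45 \ B = 15:15-15:45.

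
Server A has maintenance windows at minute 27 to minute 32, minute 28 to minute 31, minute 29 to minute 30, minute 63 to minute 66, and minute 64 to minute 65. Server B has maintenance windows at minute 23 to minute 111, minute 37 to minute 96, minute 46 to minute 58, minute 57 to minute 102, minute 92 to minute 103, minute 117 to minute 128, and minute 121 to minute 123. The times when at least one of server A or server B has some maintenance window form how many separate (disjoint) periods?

Merge the first list: minute 27 to minute 32, minute 63 to minute 66.
Merge the second list: minute 23 to minute 111, minute 117 to minute 128.
A ∪ B = minute 23 to minute 111, minute 117 to minute 128.
That is 2 disjoint pieces.

2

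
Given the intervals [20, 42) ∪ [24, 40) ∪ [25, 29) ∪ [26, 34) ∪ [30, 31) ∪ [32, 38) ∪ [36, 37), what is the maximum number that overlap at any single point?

At 26, 4 of the intervals are simultaneously active.
No point has more.

4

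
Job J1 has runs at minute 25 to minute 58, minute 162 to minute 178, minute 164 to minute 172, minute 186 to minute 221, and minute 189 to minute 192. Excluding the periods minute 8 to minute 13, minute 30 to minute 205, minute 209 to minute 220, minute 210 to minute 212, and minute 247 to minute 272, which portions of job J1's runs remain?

minute 25 to minute 30, minute 205 to minute 209, minute 220 to minute 221

First set merges to minute 25 to minute 58, minute 162 to minute 178, minute 186 to minute 221.
Second set merges to minute 8 to minute 13, minute 30 to minute 205, minute 209 to minute 220, minute 247 to minute 272.
minute 25 to minute 58 minus B → minute 25 to minute 30.
minute 162 to minute 178: fully covered by B → removed.
minute 186 to minute 221 minus B → minute 205 to minute 209, minute 220 to minute 221.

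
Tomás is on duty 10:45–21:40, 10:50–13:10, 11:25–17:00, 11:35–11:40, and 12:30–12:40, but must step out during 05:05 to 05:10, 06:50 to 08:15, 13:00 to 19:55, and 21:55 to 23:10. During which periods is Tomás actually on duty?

10:45-13:00, 19:55-21:40

Merge the first list: 10:45-21:40.
10:45-21:40 minus B → 10:45-13:00, 19:55-21:40.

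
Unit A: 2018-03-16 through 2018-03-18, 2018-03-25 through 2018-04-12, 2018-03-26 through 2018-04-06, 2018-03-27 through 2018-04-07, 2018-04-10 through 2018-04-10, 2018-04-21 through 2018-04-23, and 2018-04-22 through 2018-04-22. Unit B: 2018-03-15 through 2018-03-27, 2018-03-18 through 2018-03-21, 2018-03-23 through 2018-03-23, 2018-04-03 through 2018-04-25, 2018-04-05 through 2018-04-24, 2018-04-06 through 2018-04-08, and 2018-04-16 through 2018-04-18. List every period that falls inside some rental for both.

Merge the first list: 2018-03-16 through 2018-03-18, 2018-03-25 through 2018-04-12, 2018-04-21 through 2018-04-23.
Merge the second list: 2018-03-15 through 2018-03-27, 2018-04-03 through 2018-04-25.
2018-03-16 through 2018-03-18 overlaps B on 2018-03-16 through 2018-03-18.
2018-03-25 through 2018-04-12 overlaps B on 2018-03-25 through 2018-03-27, 2018-04-03 through 2018-04-12.
2018-04-21 through 2018-04-23 overlaps B on 2018-04-21 through 2018-04-23.

2018-03-16 through 2018-03-18, 2018-03-25 through 2018-03-27, 2018-04-03 through 2018-04-12, 2018-04-21 through 2018-04-23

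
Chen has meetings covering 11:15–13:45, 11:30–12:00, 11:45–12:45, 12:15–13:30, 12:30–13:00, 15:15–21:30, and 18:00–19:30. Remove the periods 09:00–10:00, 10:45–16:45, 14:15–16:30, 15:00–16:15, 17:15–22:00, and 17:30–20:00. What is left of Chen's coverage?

A, merged: 11:15–13:45, 15:15–21:30.
B, merged: 09:00–10:00, 10:45–16:45, 17:15–22:00.
11:15–13:45 lies entirely inside B → drops out.
15:15–21:30 with B removed leaves 16:45–17:15.

16:45–17:15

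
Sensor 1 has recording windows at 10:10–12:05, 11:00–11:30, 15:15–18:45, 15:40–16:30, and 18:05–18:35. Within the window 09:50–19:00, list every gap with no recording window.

09:50-10:10, 12:05-15:15, 18:45-19:00

Covered (merged): 10:10-12:05, 15:15-18:45.
Uncovered inside 09:50-19:00: 09:50-10:10, 12:05-15:15, 18:45-19:00.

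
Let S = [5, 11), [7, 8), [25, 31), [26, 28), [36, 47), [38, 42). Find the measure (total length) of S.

Merged: [5, 11), [25, 31), [36, 47).
Lengths: 6 + 6 + 11 = 23.

23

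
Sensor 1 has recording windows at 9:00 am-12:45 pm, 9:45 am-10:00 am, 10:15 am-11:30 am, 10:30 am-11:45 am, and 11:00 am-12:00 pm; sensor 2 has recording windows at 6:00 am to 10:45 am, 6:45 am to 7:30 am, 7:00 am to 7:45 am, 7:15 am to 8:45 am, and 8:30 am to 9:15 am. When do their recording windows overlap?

9:00 am-10:45 am

Merge the first list: 9:00 am-12:45 pm.
Merge the second list: 6:00 am-10:45 am.
9:00 am-12:45 pm overlaps B on 9:00 am-10:45 am.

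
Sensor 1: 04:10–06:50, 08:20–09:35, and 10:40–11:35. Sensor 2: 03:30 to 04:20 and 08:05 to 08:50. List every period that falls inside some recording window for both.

04:10-04:20, 08:20-08:50

04:10-06:50 overlaps B on 04:10-04:20.
08:20-09:35 overlaps B on 08:20-08:50.
10:40-11:35 falls entirely outside B.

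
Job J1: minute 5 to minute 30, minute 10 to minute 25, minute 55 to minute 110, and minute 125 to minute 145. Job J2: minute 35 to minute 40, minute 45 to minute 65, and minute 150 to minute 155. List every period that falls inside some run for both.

A, merged: minute 5 to minute 30, minute 55 to minute 110, minute 125 to minute 145.
minute 5 to minute 30: no overlap with the second set.
minute 55 to minute 110 meets the second set on minute 55 to minute 65.
minute 125 to minute 145: no overlap with the second set.

minute 55 to minute 65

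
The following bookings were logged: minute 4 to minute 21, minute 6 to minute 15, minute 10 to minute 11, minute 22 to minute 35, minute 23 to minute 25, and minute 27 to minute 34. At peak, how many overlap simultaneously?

3

At minute 10, 3 of the intervals are simultaneously active.
No point has more.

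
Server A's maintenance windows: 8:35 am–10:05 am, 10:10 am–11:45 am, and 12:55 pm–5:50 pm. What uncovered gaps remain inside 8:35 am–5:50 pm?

Covered (merged): 8:35 am–10:05 am, 10:10 am–11:45 am, 12:55 pm–5:50 pm.
Complement within 8:35 am–5:50 pm: 10:05 am–10:10 am, 11:45 am–12:55 pm.

10:05 am–10:10 am, 11:45 am–12:55 pm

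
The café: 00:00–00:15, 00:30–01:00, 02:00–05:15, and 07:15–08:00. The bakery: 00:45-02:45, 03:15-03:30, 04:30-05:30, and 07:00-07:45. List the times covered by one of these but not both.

A but not B: 00:00-00:15, 00:30-00:45, 02:45-03:15, 03:30-04:30, 07:45-08:00.
B but not A: 01:00-02:00, 05:15-05:30, 07:00-07:15.
Combining gives A △ B.

00:00-00:15, 00:30-00:45, 01:00-02:00, 02:45-03:15, 03:30-04:30, 05:15-05:30, 07:00-07:15, 07:45-08:00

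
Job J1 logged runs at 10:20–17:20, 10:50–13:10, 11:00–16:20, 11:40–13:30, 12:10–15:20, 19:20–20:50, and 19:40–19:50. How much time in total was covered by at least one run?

8 h 30 min

Merged: 10:20–17:20, 19:20–20:50.
Lengths: 7 h + 1 h 30 min = 8 h 30 min.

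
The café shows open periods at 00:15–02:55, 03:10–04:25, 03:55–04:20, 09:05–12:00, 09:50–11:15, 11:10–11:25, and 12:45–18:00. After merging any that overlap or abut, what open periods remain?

00:15–02:55, 03:10–04:25, 09:05–12:00, 12:45–18:00

03:10–04:25 is disjoint → start new block.
03:55–04:20 overlaps/touches 03:10–04:25 → extend to 03:10–04:25.
09:05–12:00 is disjoint → start new block.
09:50–11:15 overlaps/touches 09:05–12:00 → extend to 09:05–12:00.
11:10–11:25 overlaps/touches 09:05–12:00 → extend to 09:05–12:00.
12:45–18:00 is disjoint → start new block.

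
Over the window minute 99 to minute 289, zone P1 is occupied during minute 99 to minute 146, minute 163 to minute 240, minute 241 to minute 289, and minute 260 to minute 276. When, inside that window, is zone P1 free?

Covered (merged): minute 99 to minute 146, minute 163 to minute 240, minute 241 to minute 289.
Uncovered inside minute 99 to minute 289: minute 146 to minute 163, minute 240 to minute 241.

minute 146 to minute 163, minute 240 to minute 241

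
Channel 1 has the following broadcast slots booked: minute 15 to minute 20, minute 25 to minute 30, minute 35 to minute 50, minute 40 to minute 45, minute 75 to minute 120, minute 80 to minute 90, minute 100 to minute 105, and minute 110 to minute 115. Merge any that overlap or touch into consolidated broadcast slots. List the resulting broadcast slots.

minute 25 to minute 30 is disjoint → start new block.
minute 35 to minute 50 is disjoint → start new block.
minute 40 to minute 45 overlaps/touches minute 35 to minute 50 → extend to minute 35 to minute 50.
minute 75 to minute 120 is disjoint → start new block.
minute 80 to minute 90 overlaps/touches minute 75 to minute 120 → extend to minute 75 to minute 120.
minute 100 to minute 105 overlaps/touches minute 75 to minute 120 → extend to minute 75 to minute 120.
minute 110 to minute 115 overlaps/touches minute 75 to minute 120 → extend to minute 75 to minute 120.

minute 15 to minute 20, minute 25 to minute 30, minute 35 to minute 50, minute 75 to minute 120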